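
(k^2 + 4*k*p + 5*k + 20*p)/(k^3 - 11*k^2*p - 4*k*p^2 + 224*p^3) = (k + 5)/(k^2 - 15*k*p + 56*p^2)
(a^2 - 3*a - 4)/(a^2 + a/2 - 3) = 2*(a^2 - 3*a - 4)/(2*a^2 + a - 6)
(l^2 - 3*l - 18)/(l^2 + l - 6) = (l - 6)/(l - 2)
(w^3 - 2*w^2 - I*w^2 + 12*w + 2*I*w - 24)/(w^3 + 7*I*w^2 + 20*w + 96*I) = (w - 2)/(w + 8*I)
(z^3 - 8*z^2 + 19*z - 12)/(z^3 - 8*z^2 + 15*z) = (z^2 - 5*z + 4)/(z*(z - 5))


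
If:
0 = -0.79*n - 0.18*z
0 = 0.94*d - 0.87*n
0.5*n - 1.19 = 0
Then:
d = 2.20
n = 2.38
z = -10.45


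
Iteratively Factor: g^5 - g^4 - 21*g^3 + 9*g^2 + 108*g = (g)*(g^4 - g^3 - 21*g^2 + 9*g + 108) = g*(g - 4)*(g^3 + 3*g^2 - 9*g - 27) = g*(g - 4)*(g + 3)*(g^2 - 9) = g*(g - 4)*(g + 3)^2*(g - 3)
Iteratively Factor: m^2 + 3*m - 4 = (m + 4)*(m - 1)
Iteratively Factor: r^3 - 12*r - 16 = (r + 2)*(r^2 - 2*r - 8) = (r - 4)*(r + 2)*(r + 2)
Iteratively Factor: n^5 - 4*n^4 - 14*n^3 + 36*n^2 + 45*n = (n + 1)*(n^4 - 5*n^3 - 9*n^2 + 45*n) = (n + 1)*(n + 3)*(n^3 - 8*n^2 + 15*n) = (n - 3)*(n + 1)*(n + 3)*(n^2 - 5*n) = n*(n - 3)*(n + 1)*(n + 3)*(n - 5)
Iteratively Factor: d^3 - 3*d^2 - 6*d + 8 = (d - 1)*(d^2 - 2*d - 8) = (d - 4)*(d - 1)*(d + 2)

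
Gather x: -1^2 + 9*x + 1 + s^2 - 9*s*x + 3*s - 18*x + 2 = s^2 + 3*s + x*(-9*s - 9) + 2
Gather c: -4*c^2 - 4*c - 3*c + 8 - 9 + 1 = -4*c^2 - 7*c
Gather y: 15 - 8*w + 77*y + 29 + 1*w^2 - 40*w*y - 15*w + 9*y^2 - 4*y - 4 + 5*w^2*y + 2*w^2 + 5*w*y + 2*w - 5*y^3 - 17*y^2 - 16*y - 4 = 3*w^2 - 21*w - 5*y^3 - 8*y^2 + y*(5*w^2 - 35*w + 57) + 36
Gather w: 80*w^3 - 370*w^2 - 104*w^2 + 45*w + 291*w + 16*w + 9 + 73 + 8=80*w^3 - 474*w^2 + 352*w + 90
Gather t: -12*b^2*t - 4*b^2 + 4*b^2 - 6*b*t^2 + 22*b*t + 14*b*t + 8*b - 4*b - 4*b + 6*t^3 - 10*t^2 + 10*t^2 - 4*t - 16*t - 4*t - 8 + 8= -6*b*t^2 + 6*t^3 + t*(-12*b^2 + 36*b - 24)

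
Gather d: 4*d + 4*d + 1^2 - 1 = 8*d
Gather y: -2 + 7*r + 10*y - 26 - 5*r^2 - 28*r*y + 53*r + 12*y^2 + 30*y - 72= -5*r^2 + 60*r + 12*y^2 + y*(40 - 28*r) - 100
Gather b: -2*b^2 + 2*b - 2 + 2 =-2*b^2 + 2*b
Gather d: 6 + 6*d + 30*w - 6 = 6*d + 30*w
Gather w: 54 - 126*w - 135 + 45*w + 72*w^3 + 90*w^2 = 72*w^3 + 90*w^2 - 81*w - 81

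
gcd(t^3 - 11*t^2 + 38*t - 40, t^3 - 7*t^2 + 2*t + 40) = t^2 - 9*t + 20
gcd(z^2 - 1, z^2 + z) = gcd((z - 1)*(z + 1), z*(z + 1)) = z + 1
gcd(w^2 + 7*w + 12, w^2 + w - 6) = w + 3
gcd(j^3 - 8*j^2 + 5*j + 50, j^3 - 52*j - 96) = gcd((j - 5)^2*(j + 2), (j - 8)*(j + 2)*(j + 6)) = j + 2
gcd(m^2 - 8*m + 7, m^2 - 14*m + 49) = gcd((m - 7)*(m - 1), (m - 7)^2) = m - 7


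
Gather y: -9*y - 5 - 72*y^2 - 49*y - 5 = -72*y^2 - 58*y - 10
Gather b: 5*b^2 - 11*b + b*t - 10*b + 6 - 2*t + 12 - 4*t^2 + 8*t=5*b^2 + b*(t - 21) - 4*t^2 + 6*t + 18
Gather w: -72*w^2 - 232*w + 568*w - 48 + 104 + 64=-72*w^2 + 336*w + 120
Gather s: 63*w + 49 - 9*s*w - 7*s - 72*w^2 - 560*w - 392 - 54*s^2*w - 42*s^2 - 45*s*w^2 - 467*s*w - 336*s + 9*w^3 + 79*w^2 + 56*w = s^2*(-54*w - 42) + s*(-45*w^2 - 476*w - 343) + 9*w^3 + 7*w^2 - 441*w - 343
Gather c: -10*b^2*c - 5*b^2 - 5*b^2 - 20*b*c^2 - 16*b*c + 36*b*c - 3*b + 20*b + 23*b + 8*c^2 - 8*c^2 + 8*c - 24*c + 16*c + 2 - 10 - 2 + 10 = -10*b^2 - 20*b*c^2 + 40*b + c*(-10*b^2 + 20*b)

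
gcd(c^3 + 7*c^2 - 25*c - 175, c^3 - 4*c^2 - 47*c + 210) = c^2 + 2*c - 35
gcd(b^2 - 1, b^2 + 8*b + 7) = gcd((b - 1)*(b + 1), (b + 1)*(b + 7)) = b + 1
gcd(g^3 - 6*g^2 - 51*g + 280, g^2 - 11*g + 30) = g - 5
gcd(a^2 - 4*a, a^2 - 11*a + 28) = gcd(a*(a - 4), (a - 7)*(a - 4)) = a - 4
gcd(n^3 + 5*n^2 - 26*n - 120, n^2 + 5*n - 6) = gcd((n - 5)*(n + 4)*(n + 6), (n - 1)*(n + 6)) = n + 6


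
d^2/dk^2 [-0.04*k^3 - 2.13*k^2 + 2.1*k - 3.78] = -0.24*k - 4.26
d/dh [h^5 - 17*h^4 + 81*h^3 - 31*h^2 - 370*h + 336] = 5*h^4 - 68*h^3 + 243*h^2 - 62*h - 370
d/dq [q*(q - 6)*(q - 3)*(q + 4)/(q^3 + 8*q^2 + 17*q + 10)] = (q^6 + 16*q^5 + 29*q^4 - 274*q^3 - 1032*q^2 - 360*q + 720)/(q^6 + 16*q^5 + 98*q^4 + 292*q^3 + 449*q^2 + 340*q + 100)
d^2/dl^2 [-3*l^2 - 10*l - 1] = -6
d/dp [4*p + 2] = 4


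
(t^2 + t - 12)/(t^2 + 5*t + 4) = (t - 3)/(t + 1)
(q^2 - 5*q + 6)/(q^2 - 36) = (q^2 - 5*q + 6)/(q^2 - 36)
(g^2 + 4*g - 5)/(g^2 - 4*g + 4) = (g^2 + 4*g - 5)/(g^2 - 4*g + 4)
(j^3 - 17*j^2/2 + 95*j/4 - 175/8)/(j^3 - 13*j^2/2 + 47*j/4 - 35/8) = (2*j - 5)/(2*j - 1)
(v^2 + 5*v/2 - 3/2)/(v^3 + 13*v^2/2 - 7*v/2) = (v + 3)/(v*(v + 7))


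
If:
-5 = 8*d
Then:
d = -5/8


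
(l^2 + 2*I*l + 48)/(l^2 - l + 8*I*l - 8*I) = (l - 6*I)/(l - 1)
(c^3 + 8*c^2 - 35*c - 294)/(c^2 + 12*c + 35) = (c^2 + c - 42)/(c + 5)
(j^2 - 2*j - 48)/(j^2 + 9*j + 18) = (j - 8)/(j + 3)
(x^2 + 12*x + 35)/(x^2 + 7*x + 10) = (x + 7)/(x + 2)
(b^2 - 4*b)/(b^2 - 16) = b/(b + 4)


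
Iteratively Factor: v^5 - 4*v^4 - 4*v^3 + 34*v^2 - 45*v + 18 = (v - 1)*(v^4 - 3*v^3 - 7*v^2 + 27*v - 18) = (v - 2)*(v - 1)*(v^3 - v^2 - 9*v + 9) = (v - 2)*(v - 1)*(v + 3)*(v^2 - 4*v + 3) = (v - 2)*(v - 1)^2*(v + 3)*(v - 3)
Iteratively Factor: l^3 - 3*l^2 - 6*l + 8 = (l - 1)*(l^2 - 2*l - 8) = (l - 4)*(l - 1)*(l + 2)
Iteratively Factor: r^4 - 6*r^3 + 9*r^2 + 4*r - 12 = (r - 2)*(r^3 - 4*r^2 + r + 6) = (r - 2)*(r + 1)*(r^2 - 5*r + 6) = (r - 3)*(r - 2)*(r + 1)*(r - 2)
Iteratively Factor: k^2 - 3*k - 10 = (k + 2)*(k - 5)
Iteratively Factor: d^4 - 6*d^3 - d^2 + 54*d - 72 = (d - 3)*(d^3 - 3*d^2 - 10*d + 24) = (d - 3)*(d + 3)*(d^2 - 6*d + 8) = (d - 3)*(d - 2)*(d + 3)*(d - 4)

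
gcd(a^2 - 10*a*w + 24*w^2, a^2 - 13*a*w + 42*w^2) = -a + 6*w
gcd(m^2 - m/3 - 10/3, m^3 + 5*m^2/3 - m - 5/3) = m + 5/3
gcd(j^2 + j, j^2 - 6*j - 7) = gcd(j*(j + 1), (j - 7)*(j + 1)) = j + 1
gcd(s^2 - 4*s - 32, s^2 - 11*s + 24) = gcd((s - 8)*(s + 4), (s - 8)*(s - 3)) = s - 8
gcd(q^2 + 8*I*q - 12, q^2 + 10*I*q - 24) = q + 6*I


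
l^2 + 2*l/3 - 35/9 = (l - 5/3)*(l + 7/3)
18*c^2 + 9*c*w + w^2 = (3*c + w)*(6*c + w)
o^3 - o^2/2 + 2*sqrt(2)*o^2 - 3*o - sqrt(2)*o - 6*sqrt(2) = (o - 2)*(o + 3/2)*(o + 2*sqrt(2))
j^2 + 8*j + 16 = (j + 4)^2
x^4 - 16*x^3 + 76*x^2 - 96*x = x*(x - 8)*(x - 6)*(x - 2)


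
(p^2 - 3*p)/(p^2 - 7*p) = (p - 3)/(p - 7)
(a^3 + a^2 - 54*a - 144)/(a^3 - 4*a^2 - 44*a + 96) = (a + 3)/(a - 2)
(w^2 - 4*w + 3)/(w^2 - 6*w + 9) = (w - 1)/(w - 3)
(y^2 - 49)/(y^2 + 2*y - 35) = (y - 7)/(y - 5)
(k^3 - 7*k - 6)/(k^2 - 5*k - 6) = (k^2 - k - 6)/(k - 6)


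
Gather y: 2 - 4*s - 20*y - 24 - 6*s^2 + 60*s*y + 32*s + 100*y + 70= -6*s^2 + 28*s + y*(60*s + 80) + 48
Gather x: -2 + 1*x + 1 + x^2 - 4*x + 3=x^2 - 3*x + 2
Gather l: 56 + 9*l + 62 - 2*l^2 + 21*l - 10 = -2*l^2 + 30*l + 108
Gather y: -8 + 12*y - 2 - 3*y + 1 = 9*y - 9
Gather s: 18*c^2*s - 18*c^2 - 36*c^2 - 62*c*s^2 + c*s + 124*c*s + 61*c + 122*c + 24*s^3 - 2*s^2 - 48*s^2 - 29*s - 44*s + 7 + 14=-54*c^2 + 183*c + 24*s^3 + s^2*(-62*c - 50) + s*(18*c^2 + 125*c - 73) + 21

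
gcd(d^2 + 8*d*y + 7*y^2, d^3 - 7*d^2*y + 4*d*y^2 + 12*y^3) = d + y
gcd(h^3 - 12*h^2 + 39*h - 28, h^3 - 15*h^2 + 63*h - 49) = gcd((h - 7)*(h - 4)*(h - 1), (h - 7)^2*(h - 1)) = h^2 - 8*h + 7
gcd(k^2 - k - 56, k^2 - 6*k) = 1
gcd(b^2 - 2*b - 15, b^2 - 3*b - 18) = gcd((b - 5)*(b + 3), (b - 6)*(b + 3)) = b + 3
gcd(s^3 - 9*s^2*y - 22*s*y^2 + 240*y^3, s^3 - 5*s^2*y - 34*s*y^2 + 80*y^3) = -s^2 + 3*s*y + 40*y^2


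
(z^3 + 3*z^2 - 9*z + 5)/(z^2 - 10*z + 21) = (z^3 + 3*z^2 - 9*z + 5)/(z^2 - 10*z + 21)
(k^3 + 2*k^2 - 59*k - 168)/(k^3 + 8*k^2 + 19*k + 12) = (k^2 - k - 56)/(k^2 + 5*k + 4)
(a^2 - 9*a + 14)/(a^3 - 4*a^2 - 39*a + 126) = (a - 2)/(a^2 + 3*a - 18)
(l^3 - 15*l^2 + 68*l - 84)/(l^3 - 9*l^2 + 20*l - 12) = (l - 7)/(l - 1)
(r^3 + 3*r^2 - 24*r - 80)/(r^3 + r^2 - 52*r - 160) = (r^2 - r - 20)/(r^2 - 3*r - 40)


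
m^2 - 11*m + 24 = (m - 8)*(m - 3)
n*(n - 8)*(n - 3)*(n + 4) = n^4 - 7*n^3 - 20*n^2 + 96*n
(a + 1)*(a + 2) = a^2 + 3*a + 2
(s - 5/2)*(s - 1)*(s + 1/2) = s^3 - 3*s^2 + 3*s/4 + 5/4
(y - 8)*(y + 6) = y^2 - 2*y - 48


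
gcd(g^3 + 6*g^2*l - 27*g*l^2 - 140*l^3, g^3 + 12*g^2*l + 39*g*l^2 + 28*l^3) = g^2 + 11*g*l + 28*l^2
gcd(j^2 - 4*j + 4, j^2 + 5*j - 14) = j - 2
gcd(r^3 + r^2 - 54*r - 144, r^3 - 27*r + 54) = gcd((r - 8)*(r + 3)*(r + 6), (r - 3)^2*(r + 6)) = r + 6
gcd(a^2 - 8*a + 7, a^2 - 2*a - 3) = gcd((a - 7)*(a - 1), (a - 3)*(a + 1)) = 1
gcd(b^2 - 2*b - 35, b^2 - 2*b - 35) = b^2 - 2*b - 35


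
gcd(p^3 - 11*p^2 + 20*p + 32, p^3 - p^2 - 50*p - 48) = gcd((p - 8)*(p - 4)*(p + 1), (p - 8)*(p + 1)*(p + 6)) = p^2 - 7*p - 8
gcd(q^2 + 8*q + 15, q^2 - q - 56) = 1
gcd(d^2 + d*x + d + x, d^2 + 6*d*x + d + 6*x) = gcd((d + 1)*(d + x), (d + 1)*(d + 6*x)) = d + 1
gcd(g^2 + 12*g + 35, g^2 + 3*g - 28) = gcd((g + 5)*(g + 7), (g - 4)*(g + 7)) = g + 7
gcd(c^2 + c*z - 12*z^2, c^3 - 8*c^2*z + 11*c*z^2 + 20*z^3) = 1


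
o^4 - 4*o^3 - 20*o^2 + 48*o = o*(o - 6)*(o - 2)*(o + 4)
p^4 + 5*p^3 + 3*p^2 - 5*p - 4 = (p - 1)*(p + 1)^2*(p + 4)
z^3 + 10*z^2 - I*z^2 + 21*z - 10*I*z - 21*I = (z + 3)*(z + 7)*(z - I)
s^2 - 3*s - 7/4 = (s - 7/2)*(s + 1/2)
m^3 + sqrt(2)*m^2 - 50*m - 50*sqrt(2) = (m - 5*sqrt(2))*(m + sqrt(2))*(m + 5*sqrt(2))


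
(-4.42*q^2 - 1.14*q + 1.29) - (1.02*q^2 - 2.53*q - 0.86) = -5.44*q^2 + 1.39*q + 2.15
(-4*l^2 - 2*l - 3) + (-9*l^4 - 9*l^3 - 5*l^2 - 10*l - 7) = -9*l^4 - 9*l^3 - 9*l^2 - 12*l - 10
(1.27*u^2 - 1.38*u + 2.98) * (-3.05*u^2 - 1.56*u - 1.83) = -3.8735*u^4 + 2.2278*u^3 - 9.2603*u^2 - 2.1234*u - 5.4534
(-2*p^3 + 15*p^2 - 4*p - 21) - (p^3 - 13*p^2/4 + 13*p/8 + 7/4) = -3*p^3 + 73*p^2/4 - 45*p/8 - 91/4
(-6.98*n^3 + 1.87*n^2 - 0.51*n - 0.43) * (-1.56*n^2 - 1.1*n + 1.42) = 10.8888*n^5 + 4.7608*n^4 - 11.173*n^3 + 3.8872*n^2 - 0.2512*n - 0.6106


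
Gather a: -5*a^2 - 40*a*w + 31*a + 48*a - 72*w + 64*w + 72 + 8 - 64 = -5*a^2 + a*(79 - 40*w) - 8*w + 16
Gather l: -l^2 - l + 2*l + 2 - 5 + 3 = -l^2 + l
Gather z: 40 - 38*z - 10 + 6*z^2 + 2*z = 6*z^2 - 36*z + 30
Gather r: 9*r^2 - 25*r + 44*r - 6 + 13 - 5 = 9*r^2 + 19*r + 2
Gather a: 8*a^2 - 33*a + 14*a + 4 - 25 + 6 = 8*a^2 - 19*a - 15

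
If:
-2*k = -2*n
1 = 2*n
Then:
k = 1/2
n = 1/2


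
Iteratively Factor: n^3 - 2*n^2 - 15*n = (n + 3)*(n^2 - 5*n) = n*(n + 3)*(n - 5)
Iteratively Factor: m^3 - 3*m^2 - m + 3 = (m + 1)*(m^2 - 4*m + 3) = (m - 1)*(m + 1)*(m - 3)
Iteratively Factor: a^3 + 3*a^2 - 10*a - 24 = (a + 4)*(a^2 - a - 6) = (a - 3)*(a + 4)*(a + 2)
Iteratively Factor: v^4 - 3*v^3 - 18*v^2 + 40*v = (v - 5)*(v^3 + 2*v^2 - 8*v) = (v - 5)*(v + 4)*(v^2 - 2*v) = (v - 5)*(v - 2)*(v + 4)*(v)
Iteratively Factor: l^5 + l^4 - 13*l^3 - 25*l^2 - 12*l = (l - 4)*(l^4 + 5*l^3 + 7*l^2 + 3*l) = (l - 4)*(l + 1)*(l^3 + 4*l^2 + 3*l) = l*(l - 4)*(l + 1)*(l^2 + 4*l + 3) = l*(l - 4)*(l + 1)*(l + 3)*(l + 1)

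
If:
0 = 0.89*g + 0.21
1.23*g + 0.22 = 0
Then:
No Solution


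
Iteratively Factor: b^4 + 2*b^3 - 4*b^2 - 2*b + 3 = (b + 3)*(b^3 - b^2 - b + 1) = (b - 1)*(b + 3)*(b^2 - 1) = (b - 1)*(b + 1)*(b + 3)*(b - 1)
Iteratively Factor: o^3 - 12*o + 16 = (o - 2)*(o^2 + 2*o - 8) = (o - 2)*(o + 4)*(o - 2)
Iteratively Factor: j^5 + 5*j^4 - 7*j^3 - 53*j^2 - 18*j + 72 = (j - 1)*(j^4 + 6*j^3 - j^2 - 54*j - 72) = (j - 3)*(j - 1)*(j^3 + 9*j^2 + 26*j + 24) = (j - 3)*(j - 1)*(j + 2)*(j^2 + 7*j + 12) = (j - 3)*(j - 1)*(j + 2)*(j + 4)*(j + 3)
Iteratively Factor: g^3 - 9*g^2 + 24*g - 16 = (g - 4)*(g^2 - 5*g + 4) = (g - 4)*(g - 1)*(g - 4)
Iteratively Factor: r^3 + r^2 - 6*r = (r)*(r^2 + r - 6) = r*(r - 2)*(r + 3)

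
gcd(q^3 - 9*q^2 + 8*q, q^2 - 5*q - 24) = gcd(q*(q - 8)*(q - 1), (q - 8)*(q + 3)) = q - 8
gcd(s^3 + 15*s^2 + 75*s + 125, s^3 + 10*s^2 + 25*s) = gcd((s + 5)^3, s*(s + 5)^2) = s^2 + 10*s + 25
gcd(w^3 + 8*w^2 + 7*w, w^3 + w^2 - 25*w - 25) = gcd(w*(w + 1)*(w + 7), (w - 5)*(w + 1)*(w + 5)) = w + 1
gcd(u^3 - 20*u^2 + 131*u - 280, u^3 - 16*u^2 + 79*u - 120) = u^2 - 13*u + 40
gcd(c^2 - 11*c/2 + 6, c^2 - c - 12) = c - 4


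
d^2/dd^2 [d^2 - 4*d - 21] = 2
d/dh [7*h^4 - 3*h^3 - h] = 28*h^3 - 9*h^2 - 1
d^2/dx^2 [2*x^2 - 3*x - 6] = 4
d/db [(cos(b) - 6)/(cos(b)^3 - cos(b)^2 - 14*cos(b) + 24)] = (27*cos(b) - 19*cos(2*b) + cos(3*b) + 101)*sin(b)/(2*(cos(b)^3 - cos(b)^2 - 14*cos(b) + 24)^2)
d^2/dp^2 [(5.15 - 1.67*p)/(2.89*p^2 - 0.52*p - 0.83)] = ((1.67*p - 5.15)*(5.78*p - 0.52)*(11.56*p - 1.04) + (28.9578*p - 31.5038)*(-2.89*p^2 + 0.52*p + 0.83))/(-2.89*p^2 + 0.52*p + 0.83)^3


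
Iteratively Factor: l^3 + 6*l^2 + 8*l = (l + 4)*(l^2 + 2*l) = l*(l + 4)*(l + 2)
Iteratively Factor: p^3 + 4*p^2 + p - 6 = (p - 1)*(p^2 + 5*p + 6) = (p - 1)*(p + 3)*(p + 2)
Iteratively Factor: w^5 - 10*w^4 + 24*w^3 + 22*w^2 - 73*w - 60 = (w - 5)*(w^4 - 5*w^3 - w^2 + 17*w + 12) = (w - 5)*(w - 3)*(w^3 - 2*w^2 - 7*w - 4) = (w - 5)*(w - 3)*(w + 1)*(w^2 - 3*w - 4) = (w - 5)*(w - 3)*(w + 1)^2*(w - 4)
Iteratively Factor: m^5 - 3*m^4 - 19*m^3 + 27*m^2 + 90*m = (m - 3)*(m^4 - 19*m^2 - 30*m) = (m - 5)*(m - 3)*(m^3 + 5*m^2 + 6*m) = m*(m - 5)*(m - 3)*(m^2 + 5*m + 6) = m*(m - 5)*(m - 3)*(m + 2)*(m + 3)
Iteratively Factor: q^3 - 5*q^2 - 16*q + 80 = (q + 4)*(q^2 - 9*q + 20) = (q - 4)*(q + 4)*(q - 5)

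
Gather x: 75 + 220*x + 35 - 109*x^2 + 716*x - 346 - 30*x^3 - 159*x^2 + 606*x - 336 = -30*x^3 - 268*x^2 + 1542*x - 572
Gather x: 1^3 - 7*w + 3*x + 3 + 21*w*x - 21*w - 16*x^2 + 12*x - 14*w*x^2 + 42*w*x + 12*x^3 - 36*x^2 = -28*w + 12*x^3 + x^2*(-14*w - 52) + x*(63*w + 15) + 4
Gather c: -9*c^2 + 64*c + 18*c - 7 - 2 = -9*c^2 + 82*c - 9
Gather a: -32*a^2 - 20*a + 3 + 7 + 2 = -32*a^2 - 20*a + 12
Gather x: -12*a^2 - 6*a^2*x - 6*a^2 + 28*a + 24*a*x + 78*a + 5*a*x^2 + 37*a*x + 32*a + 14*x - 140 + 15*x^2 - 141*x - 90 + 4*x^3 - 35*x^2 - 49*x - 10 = -18*a^2 + 138*a + 4*x^3 + x^2*(5*a - 20) + x*(-6*a^2 + 61*a - 176) - 240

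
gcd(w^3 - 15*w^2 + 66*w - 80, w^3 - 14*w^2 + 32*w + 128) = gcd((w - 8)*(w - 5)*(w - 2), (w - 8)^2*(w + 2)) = w - 8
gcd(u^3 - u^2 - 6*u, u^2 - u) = u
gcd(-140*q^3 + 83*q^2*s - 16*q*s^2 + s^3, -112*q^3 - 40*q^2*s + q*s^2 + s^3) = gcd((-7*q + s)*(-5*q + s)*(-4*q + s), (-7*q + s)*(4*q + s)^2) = 7*q - s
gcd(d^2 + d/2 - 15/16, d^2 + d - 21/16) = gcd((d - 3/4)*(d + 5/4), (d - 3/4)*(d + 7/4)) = d - 3/4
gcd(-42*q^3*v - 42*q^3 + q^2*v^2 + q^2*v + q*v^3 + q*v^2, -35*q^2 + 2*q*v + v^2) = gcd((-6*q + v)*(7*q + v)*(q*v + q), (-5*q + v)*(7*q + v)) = 7*q + v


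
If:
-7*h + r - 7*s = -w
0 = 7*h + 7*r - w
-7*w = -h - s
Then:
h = -335*w/7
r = 48*w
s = 384*w/7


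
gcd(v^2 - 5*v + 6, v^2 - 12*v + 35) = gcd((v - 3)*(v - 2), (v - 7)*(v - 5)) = 1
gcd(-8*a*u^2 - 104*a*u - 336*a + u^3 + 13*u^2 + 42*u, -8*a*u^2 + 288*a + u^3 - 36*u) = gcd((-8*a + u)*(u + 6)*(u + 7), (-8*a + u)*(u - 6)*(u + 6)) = -8*a*u - 48*a + u^2 + 6*u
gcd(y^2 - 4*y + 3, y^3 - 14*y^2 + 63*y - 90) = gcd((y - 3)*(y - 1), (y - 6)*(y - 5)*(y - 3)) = y - 3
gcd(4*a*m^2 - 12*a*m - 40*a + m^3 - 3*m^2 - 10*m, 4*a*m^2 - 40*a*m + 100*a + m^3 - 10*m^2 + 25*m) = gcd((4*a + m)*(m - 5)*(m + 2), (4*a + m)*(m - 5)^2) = 4*a*m - 20*a + m^2 - 5*m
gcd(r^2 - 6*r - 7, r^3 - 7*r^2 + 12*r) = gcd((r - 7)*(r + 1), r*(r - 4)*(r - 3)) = 1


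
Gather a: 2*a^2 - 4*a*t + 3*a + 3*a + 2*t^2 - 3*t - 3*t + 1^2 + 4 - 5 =2*a^2 + a*(6 - 4*t) + 2*t^2 - 6*t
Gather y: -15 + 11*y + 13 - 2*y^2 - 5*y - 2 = -2*y^2 + 6*y - 4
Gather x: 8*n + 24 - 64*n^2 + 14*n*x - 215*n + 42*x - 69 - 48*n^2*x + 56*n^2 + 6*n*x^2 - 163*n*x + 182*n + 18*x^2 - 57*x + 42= -8*n^2 - 25*n + x^2*(6*n + 18) + x*(-48*n^2 - 149*n - 15) - 3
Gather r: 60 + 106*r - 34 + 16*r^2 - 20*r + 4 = 16*r^2 + 86*r + 30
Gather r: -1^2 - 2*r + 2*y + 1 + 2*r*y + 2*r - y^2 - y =2*r*y - y^2 + y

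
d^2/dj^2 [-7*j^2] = -14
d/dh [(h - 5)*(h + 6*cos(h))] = h + (5 - h)*(6*sin(h) - 1) + 6*cos(h)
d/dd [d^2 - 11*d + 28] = 2*d - 11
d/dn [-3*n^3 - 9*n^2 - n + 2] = -9*n^2 - 18*n - 1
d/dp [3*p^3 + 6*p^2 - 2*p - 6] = 9*p^2 + 12*p - 2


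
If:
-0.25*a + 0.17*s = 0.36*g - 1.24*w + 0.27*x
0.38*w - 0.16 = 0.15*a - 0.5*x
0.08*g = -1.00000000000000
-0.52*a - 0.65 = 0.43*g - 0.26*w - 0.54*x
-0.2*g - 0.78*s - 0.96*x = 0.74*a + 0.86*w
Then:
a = 12.99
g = -12.50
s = -14.59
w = 1.64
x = 2.97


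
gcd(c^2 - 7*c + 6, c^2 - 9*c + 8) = c - 1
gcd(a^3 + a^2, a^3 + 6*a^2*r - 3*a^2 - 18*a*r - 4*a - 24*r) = a + 1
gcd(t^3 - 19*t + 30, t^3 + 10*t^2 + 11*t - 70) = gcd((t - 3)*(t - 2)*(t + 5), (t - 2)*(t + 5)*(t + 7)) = t^2 + 3*t - 10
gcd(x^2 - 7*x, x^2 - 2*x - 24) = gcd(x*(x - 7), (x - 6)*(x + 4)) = 1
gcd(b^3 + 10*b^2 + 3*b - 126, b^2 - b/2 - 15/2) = b - 3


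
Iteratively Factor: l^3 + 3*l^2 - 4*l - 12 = (l - 2)*(l^2 + 5*l + 6) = (l - 2)*(l + 3)*(l + 2)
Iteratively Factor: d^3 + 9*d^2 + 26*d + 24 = (d + 3)*(d^2 + 6*d + 8) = (d + 2)*(d + 3)*(d + 4)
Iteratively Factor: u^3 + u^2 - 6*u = (u - 2)*(u^2 + 3*u) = (u - 2)*(u + 3)*(u)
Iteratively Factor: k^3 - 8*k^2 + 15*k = (k - 5)*(k^2 - 3*k) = k*(k - 5)*(k - 3)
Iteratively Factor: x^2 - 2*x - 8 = (x + 2)*(x - 4)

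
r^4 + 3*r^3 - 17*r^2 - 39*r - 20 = (r - 4)*(r + 1)^2*(r + 5)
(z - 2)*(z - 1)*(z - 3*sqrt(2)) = z^3 - 3*sqrt(2)*z^2 - 3*z^2 + 2*z + 9*sqrt(2)*z - 6*sqrt(2)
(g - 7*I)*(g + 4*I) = g^2 - 3*I*g + 28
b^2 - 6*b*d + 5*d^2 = (b - 5*d)*(b - d)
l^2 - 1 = (l - 1)*(l + 1)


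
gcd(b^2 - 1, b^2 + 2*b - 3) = b - 1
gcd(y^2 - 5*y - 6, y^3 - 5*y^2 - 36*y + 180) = y - 6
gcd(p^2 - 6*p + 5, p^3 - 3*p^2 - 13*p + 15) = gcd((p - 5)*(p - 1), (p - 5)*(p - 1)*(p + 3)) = p^2 - 6*p + 5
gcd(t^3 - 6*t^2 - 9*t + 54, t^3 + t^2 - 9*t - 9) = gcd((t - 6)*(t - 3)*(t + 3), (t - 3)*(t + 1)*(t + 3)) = t^2 - 9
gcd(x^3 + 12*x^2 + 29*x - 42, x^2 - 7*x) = 1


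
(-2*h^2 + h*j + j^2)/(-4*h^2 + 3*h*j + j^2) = (2*h + j)/(4*h + j)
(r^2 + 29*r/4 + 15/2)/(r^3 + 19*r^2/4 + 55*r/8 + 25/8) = 2*(r + 6)/(2*r^2 + 7*r + 5)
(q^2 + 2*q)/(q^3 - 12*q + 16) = q*(q + 2)/(q^3 - 12*q + 16)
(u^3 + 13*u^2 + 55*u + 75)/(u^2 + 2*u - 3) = (u^2 + 10*u + 25)/(u - 1)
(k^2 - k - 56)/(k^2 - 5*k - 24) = (k + 7)/(k + 3)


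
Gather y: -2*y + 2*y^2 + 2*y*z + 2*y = 2*y^2 + 2*y*z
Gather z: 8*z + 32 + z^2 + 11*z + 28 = z^2 + 19*z + 60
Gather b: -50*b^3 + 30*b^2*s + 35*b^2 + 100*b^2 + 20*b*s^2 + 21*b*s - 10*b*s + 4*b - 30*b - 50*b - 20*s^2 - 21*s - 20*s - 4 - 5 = -50*b^3 + b^2*(30*s + 135) + b*(20*s^2 + 11*s - 76) - 20*s^2 - 41*s - 9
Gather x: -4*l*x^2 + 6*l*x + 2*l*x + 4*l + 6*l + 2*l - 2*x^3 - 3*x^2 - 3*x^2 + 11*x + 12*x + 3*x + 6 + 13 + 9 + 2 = 12*l - 2*x^3 + x^2*(-4*l - 6) + x*(8*l + 26) + 30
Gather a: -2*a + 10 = 10 - 2*a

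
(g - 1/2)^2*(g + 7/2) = g^3 + 5*g^2/2 - 13*g/4 + 7/8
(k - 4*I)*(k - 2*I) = k^2 - 6*I*k - 8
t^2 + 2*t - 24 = (t - 4)*(t + 6)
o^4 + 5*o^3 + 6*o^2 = o^2*(o + 2)*(o + 3)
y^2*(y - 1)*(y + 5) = y^4 + 4*y^3 - 5*y^2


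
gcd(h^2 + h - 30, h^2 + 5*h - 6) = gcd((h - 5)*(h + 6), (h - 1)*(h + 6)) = h + 6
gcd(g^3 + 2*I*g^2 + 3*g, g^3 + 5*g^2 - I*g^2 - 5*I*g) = g^2 - I*g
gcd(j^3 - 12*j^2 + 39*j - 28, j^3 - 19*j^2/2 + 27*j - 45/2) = 1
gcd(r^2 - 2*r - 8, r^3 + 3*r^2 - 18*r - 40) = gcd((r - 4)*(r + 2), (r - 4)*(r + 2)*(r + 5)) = r^2 - 2*r - 8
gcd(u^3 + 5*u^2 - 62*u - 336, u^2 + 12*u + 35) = u + 7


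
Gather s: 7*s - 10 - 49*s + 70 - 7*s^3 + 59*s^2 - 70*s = -7*s^3 + 59*s^2 - 112*s + 60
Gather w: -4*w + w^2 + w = w^2 - 3*w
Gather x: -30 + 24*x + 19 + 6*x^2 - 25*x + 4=6*x^2 - x - 7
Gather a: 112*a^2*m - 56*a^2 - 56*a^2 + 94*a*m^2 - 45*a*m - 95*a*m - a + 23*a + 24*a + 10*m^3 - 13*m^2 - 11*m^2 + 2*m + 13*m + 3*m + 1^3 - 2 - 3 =a^2*(112*m - 112) + a*(94*m^2 - 140*m + 46) + 10*m^3 - 24*m^2 + 18*m - 4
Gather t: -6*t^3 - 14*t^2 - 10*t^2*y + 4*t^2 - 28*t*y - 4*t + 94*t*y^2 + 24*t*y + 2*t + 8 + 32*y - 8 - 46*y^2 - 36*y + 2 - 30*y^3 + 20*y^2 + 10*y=-6*t^3 + t^2*(-10*y - 10) + t*(94*y^2 - 4*y - 2) - 30*y^3 - 26*y^2 + 6*y + 2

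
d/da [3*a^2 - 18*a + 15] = 6*a - 18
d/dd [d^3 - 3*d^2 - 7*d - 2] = 3*d^2 - 6*d - 7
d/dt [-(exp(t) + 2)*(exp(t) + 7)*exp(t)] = (-3*exp(2*t) - 18*exp(t) - 14)*exp(t)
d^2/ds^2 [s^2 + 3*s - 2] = 2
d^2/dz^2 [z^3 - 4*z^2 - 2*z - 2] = 6*z - 8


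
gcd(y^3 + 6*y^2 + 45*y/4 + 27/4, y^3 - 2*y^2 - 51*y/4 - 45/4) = y^2 + 3*y + 9/4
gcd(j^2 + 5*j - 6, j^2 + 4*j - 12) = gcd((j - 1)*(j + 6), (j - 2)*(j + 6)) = j + 6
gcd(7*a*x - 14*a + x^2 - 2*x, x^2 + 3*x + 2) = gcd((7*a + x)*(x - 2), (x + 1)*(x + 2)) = 1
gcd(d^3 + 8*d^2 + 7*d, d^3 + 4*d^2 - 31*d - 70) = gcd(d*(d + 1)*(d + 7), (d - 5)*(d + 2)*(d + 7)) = d + 7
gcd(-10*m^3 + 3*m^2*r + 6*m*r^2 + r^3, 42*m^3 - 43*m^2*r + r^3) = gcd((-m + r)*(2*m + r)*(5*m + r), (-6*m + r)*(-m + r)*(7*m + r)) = -m + r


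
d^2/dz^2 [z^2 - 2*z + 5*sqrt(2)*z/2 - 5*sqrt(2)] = 2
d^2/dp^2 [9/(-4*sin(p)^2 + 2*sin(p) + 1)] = 18*(-32*sin(p)^4 + 12*sin(p)^3 + 38*sin(p)^2 - 23*sin(p) + 8)/(-4*sin(p)^2 + 2*sin(p) + 1)^3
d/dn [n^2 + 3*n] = 2*n + 3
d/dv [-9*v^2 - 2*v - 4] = -18*v - 2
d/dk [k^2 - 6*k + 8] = 2*k - 6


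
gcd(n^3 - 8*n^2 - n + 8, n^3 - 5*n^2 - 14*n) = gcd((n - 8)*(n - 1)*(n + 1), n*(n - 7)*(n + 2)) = 1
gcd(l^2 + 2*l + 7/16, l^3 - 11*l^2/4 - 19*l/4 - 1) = l + 1/4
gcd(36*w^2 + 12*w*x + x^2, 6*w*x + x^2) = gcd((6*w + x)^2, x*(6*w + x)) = 6*w + x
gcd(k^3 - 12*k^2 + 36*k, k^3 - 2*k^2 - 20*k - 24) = k - 6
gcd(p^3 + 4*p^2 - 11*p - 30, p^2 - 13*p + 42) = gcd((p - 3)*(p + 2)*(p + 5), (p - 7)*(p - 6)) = 1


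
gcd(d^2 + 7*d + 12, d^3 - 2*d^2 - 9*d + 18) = d + 3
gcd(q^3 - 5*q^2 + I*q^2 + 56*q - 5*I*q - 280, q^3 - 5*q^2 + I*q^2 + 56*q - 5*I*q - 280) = q^3 + q^2*(-5 + I) + q*(56 - 5*I) - 280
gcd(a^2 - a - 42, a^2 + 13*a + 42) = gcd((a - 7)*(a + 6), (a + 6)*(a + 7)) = a + 6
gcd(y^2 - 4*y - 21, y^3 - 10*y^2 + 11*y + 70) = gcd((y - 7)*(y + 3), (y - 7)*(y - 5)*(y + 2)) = y - 7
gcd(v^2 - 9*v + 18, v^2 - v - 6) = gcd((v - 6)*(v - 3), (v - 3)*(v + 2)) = v - 3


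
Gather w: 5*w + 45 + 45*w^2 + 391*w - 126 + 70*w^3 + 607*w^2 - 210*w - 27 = 70*w^3 + 652*w^2 + 186*w - 108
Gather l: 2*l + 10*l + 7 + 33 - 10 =12*l + 30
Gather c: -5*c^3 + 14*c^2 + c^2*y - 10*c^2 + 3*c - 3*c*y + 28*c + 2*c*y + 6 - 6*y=-5*c^3 + c^2*(y + 4) + c*(31 - y) - 6*y + 6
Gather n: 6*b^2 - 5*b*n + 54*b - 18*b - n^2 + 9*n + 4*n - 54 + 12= 6*b^2 + 36*b - n^2 + n*(13 - 5*b) - 42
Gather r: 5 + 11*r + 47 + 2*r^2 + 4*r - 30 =2*r^2 + 15*r + 22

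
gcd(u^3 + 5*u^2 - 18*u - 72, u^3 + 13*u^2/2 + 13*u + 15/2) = u + 3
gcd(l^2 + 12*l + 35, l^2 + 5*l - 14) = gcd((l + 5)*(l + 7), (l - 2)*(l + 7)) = l + 7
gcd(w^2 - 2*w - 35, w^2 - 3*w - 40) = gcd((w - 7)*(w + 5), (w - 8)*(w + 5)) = w + 5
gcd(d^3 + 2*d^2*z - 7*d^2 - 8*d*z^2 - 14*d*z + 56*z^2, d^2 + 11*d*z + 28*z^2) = d + 4*z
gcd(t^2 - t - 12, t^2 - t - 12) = t^2 - t - 12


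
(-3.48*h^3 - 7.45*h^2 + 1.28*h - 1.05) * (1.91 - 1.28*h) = 4.4544*h^4 + 2.8892*h^3 - 15.8679*h^2 + 3.7888*h - 2.0055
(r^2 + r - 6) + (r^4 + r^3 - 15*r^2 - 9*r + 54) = r^4 + r^3 - 14*r^2 - 8*r + 48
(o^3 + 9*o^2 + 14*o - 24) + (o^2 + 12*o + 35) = o^3 + 10*o^2 + 26*o + 11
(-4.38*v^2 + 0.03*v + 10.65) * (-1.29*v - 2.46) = 5.6502*v^3 + 10.7361*v^2 - 13.8123*v - 26.199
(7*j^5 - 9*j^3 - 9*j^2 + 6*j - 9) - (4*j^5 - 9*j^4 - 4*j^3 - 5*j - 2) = 3*j^5 + 9*j^4 - 5*j^3 - 9*j^2 + 11*j - 7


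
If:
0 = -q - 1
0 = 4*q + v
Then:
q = -1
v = 4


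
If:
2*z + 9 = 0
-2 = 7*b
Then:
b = -2/7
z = -9/2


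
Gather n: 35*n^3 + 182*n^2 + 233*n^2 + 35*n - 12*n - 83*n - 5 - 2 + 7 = 35*n^3 + 415*n^2 - 60*n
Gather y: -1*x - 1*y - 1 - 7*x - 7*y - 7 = -8*x - 8*y - 8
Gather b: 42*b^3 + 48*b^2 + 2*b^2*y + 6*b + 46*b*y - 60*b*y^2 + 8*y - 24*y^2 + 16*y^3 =42*b^3 + b^2*(2*y + 48) + b*(-60*y^2 + 46*y + 6) + 16*y^3 - 24*y^2 + 8*y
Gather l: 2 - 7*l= 2 - 7*l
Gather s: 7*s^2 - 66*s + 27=7*s^2 - 66*s + 27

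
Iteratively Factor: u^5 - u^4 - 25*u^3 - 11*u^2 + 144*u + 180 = (u - 3)*(u^4 + 2*u^3 - 19*u^2 - 68*u - 60) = (u - 3)*(u + 2)*(u^3 - 19*u - 30) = (u - 5)*(u - 3)*(u + 2)*(u^2 + 5*u + 6) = (u - 5)*(u - 3)*(u + 2)*(u + 3)*(u + 2)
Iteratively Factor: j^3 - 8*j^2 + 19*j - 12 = (j - 4)*(j^2 - 4*j + 3) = (j - 4)*(j - 1)*(j - 3)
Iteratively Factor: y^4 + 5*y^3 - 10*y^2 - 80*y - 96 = (y + 3)*(y^3 + 2*y^2 - 16*y - 32) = (y - 4)*(y + 3)*(y^2 + 6*y + 8) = (y - 4)*(y + 2)*(y + 3)*(y + 4)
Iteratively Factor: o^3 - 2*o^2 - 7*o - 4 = (o + 1)*(o^2 - 3*o - 4) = (o + 1)^2*(o - 4)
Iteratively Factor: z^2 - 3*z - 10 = (z + 2)*(z - 5)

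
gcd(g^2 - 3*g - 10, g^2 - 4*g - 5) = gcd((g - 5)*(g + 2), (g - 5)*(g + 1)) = g - 5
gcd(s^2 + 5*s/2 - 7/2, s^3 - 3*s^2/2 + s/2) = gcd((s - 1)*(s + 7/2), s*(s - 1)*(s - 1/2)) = s - 1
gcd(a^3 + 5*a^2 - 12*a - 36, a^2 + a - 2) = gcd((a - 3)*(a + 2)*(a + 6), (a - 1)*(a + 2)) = a + 2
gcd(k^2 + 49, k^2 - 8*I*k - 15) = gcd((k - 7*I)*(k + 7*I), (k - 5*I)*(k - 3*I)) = 1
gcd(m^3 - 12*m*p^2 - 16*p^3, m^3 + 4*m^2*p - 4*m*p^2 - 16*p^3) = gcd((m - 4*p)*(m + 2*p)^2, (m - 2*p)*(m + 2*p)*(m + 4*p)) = m + 2*p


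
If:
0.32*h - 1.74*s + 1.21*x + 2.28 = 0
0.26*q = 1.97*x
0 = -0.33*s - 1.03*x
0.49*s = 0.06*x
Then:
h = -7.12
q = 0.00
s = 0.00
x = 0.00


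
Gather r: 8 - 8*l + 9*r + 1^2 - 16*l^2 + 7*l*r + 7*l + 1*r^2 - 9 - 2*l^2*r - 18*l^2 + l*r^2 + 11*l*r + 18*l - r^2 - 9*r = -34*l^2 + l*r^2 + 17*l + r*(-2*l^2 + 18*l)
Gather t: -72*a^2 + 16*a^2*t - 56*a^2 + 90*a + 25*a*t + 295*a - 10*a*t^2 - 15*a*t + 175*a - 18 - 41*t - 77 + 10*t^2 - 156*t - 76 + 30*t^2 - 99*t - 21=-128*a^2 + 560*a + t^2*(40 - 10*a) + t*(16*a^2 + 10*a - 296) - 192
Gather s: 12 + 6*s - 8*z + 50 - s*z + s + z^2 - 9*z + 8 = s*(7 - z) + z^2 - 17*z + 70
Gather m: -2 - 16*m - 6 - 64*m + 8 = -80*m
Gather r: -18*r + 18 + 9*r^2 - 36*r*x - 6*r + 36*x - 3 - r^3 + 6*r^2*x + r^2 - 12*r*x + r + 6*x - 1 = -r^3 + r^2*(6*x + 10) + r*(-48*x - 23) + 42*x + 14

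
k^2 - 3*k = k*(k - 3)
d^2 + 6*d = d*(d + 6)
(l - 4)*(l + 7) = l^2 + 3*l - 28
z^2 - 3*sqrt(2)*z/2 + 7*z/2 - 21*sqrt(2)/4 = (z + 7/2)*(z - 3*sqrt(2)/2)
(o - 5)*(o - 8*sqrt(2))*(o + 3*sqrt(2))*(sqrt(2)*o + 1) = sqrt(2)*o^4 - 9*o^3 - 5*sqrt(2)*o^3 - 53*sqrt(2)*o^2 + 45*o^2 - 48*o + 265*sqrt(2)*o + 240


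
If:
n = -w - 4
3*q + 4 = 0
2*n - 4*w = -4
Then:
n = -10/3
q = -4/3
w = -2/3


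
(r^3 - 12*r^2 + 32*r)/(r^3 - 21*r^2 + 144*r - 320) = r*(r - 4)/(r^2 - 13*r + 40)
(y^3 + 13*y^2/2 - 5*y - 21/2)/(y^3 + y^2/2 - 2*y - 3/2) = (y + 7)/(y + 1)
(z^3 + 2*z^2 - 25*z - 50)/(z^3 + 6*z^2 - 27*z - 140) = (z^2 + 7*z + 10)/(z^2 + 11*z + 28)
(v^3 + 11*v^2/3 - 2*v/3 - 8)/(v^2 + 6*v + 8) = (v^2 + 5*v/3 - 4)/(v + 4)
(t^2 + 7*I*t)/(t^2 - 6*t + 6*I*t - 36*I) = t*(t + 7*I)/(t^2 + 6*t*(-1 + I) - 36*I)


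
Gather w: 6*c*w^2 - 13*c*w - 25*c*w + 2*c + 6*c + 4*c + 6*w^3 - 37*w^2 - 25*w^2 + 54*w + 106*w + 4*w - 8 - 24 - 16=12*c + 6*w^3 + w^2*(6*c - 62) + w*(164 - 38*c) - 48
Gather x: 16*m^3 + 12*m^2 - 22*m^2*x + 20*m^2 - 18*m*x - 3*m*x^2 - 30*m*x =16*m^3 + 32*m^2 - 3*m*x^2 + x*(-22*m^2 - 48*m)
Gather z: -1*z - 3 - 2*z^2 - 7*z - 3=-2*z^2 - 8*z - 6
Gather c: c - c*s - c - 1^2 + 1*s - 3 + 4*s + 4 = -c*s + 5*s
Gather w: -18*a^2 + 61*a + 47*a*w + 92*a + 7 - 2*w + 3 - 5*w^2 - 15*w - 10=-18*a^2 + 153*a - 5*w^2 + w*(47*a - 17)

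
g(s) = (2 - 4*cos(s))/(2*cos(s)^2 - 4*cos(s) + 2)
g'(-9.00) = 0.11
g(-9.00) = 0.77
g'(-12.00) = 237.87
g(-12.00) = -28.21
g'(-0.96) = -12.11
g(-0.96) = -0.81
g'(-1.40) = -0.59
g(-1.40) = 0.96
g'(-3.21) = -0.02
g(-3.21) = 0.75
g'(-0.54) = -306.13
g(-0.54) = -35.33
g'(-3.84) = -0.18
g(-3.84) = 0.81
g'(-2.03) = 0.26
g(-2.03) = 0.91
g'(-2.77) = 0.09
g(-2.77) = 0.77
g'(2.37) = -0.20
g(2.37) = 0.83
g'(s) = (2 - 4*cos(s))*(4*sin(s)*cos(s) - 4*sin(s))/(2*cos(s)^2 - 4*cos(s) + 2)^2 + 4*sin(s)/(2*cos(s)^2 - 4*cos(s) + 2) = -sin(2*s)/(cos(s) - 1)^3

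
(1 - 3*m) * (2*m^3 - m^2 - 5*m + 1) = -6*m^4 + 5*m^3 + 14*m^2 - 8*m + 1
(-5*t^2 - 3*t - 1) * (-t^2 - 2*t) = 5*t^4 + 13*t^3 + 7*t^2 + 2*t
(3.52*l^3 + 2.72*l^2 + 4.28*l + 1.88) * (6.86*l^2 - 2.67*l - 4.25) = 24.1472*l^5 + 9.2608*l^4 + 7.1384*l^3 - 10.0908*l^2 - 23.2096*l - 7.99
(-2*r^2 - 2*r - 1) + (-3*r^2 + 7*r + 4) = -5*r^2 + 5*r + 3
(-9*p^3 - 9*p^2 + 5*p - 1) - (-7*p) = -9*p^3 - 9*p^2 + 12*p - 1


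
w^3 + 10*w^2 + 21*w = w*(w + 3)*(w + 7)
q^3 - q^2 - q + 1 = (q - 1)^2*(q + 1)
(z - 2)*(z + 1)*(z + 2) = z^3 + z^2 - 4*z - 4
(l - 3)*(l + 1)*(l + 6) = l^3 + 4*l^2 - 15*l - 18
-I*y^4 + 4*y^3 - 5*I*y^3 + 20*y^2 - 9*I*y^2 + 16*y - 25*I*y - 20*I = (y + 4)*(y - I)*(y + 5*I)*(-I*y - I)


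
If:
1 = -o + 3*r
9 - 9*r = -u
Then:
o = u/3 + 2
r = u/9 + 1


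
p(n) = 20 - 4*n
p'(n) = -4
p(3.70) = 5.20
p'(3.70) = -4.00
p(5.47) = -1.88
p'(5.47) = -4.00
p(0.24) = 19.04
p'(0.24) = -4.00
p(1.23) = 15.08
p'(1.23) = -4.00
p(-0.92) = 23.68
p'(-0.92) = -4.00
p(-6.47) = 45.88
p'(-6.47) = -4.00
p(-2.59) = 30.36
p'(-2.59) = -4.00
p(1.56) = 13.76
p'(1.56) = -4.00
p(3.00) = 8.00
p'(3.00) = -4.00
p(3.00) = 8.00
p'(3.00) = -4.00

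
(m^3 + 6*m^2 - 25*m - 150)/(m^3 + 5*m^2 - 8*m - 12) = (m^2 - 25)/(m^2 - m - 2)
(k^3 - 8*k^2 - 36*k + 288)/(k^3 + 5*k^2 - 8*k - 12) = (k^2 - 14*k + 48)/(k^2 - k - 2)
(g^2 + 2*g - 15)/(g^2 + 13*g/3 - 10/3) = 3*(g - 3)/(3*g - 2)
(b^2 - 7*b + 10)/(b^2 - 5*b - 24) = (-b^2 + 7*b - 10)/(-b^2 + 5*b + 24)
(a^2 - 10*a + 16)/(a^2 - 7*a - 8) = (a - 2)/(a + 1)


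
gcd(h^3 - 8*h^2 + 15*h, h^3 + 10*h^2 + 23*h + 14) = 1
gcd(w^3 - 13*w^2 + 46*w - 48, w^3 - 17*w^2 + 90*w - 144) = w^2 - 11*w + 24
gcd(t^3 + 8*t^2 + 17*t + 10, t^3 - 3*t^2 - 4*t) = t + 1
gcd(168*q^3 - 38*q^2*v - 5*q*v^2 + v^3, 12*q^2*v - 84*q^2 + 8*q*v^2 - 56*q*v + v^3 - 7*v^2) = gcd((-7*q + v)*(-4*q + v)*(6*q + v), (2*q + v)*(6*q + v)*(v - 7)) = 6*q + v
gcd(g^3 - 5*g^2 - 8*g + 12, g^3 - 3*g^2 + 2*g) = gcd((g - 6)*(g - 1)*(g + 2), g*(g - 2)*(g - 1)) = g - 1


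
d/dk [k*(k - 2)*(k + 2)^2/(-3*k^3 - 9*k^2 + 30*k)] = (-k^2 - 10*k - 16)/(3*(k^2 + 10*k + 25))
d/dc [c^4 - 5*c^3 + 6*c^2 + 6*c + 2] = 4*c^3 - 15*c^2 + 12*c + 6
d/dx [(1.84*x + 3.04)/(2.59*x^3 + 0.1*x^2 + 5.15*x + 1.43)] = (4.7656*x^3 + 0.184*x^2 + 9.476*x - (1.84*x + 3.04)*(7.77*x^2 + 0.2*x + 5.15) + 2.6312)/(2.59*x^3 + 0.1*x^2 + 5.15*x + 1.43)^2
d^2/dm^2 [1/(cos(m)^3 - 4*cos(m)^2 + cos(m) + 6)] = ((7*cos(m) - 32*cos(2*m) + 9*cos(3*m))*(cos(m)^3 - 4*cos(m)^2 + cos(m) + 6)/4 + 2*(3*cos(m)^2 - 8*cos(m) + 1)^2*sin(m)^2)/(cos(m)^3 - 4*cos(m)^2 + cos(m) + 6)^3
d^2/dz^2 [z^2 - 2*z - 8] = 2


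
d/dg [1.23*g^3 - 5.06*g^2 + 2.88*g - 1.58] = 3.69*g^2 - 10.12*g + 2.88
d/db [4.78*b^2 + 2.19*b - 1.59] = 9.56*b + 2.19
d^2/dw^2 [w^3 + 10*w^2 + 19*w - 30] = 6*w + 20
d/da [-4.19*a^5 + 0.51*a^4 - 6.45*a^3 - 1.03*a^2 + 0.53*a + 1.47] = -20.95*a^4 + 2.04*a^3 - 19.35*a^2 - 2.06*a + 0.53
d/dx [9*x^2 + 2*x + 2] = 18*x + 2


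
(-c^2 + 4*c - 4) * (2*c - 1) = -2*c^3 + 9*c^2 - 12*c + 4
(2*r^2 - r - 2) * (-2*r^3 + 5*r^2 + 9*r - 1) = -4*r^5 + 12*r^4 + 17*r^3 - 21*r^2 - 17*r + 2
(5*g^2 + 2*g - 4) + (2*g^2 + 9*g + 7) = 7*g^2 + 11*g + 3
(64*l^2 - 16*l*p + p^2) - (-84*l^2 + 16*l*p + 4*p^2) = 148*l^2 - 32*l*p - 3*p^2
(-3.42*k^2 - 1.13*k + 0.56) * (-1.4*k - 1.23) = 4.788*k^3 + 5.7886*k^2 + 0.6059*k - 0.6888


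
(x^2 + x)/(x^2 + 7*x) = (x + 1)/(x + 7)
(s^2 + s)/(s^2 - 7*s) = (s + 1)/(s - 7)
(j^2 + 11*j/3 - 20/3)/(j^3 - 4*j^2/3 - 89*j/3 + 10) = (3*j - 4)/(3*j^2 - 19*j + 6)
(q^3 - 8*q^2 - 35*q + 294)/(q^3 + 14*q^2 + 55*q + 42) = (q^2 - 14*q + 49)/(q^2 + 8*q + 7)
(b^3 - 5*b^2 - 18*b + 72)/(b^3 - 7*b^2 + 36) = (b + 4)/(b + 2)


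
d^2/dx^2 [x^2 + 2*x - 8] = 2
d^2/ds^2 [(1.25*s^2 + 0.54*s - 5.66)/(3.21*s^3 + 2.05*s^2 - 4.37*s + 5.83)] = (25.76025*s^6 + 33.385284*s^5 - 573.325902*s^4 - 881.345464*s^3 + 122.758878*s^2 + 901.045428*s + 31.60159)/(33.076161*s^9 + 63.370215*s^8 - 94.616676*s^7 + 16.293124*s^6 + 358.994262*s^5 - 299.741286*s^4 - 69.508676*s^3 + 543.036516*s^2 - 445.594479*s + 198.155287)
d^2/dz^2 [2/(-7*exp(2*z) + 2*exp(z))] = 4*((7*exp(z) - 2)*(14*exp(z) - 1) - 4*(7*exp(z) - 1)^2)*exp(-z)/(7*exp(z) - 2)^3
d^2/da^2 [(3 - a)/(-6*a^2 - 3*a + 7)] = 6*((5 - 6*a)*(6*a^2 + 3*a - 7) + 3*(a - 3)*(4*a + 1)^2)/(6*a^2 + 3*a - 7)^3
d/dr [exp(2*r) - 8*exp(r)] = 2*(exp(r) - 4)*exp(r)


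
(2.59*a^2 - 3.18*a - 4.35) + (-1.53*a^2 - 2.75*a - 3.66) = 1.06*a^2 - 5.93*a - 8.01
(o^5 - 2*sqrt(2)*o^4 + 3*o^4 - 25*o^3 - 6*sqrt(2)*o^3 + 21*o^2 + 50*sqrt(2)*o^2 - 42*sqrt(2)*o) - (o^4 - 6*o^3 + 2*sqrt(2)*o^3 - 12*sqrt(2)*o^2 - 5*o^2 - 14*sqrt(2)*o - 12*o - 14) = o^5 - 2*sqrt(2)*o^4 + 2*o^4 - 19*o^3 - 8*sqrt(2)*o^3 + 26*o^2 + 62*sqrt(2)*o^2 - 28*sqrt(2)*o + 12*o + 14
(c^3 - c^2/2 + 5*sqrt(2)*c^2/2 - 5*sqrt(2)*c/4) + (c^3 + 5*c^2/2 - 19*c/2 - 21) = 2*c^3 + 2*c^2 + 5*sqrt(2)*c^2/2 - 19*c/2 - 5*sqrt(2)*c/4 - 21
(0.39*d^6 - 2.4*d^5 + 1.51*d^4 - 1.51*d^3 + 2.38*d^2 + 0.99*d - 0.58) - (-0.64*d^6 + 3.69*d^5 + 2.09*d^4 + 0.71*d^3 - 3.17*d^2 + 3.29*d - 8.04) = 1.03*d^6 - 6.09*d^5 - 0.58*d^4 - 2.22*d^3 + 5.55*d^2 - 2.3*d + 7.46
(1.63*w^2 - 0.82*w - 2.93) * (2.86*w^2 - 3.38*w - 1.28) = 4.6618*w^4 - 7.8546*w^3 - 7.6946*w^2 + 10.953*w + 3.7504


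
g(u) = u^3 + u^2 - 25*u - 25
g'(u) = 3*u^2 + 2*u - 25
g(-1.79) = 17.22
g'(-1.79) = -18.97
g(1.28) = -53.26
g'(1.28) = -17.52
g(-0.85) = -3.64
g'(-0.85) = -24.53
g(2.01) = -63.09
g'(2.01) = -8.86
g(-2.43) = 27.31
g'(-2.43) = -12.15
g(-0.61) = -9.60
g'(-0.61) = -25.10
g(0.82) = -44.28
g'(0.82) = -21.34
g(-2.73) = 30.36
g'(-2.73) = -8.10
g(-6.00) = -55.00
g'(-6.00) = 71.00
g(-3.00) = 32.00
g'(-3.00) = -4.00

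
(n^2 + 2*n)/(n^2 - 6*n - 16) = n/(n - 8)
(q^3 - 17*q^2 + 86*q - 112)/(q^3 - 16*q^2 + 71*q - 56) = (q - 2)/(q - 1)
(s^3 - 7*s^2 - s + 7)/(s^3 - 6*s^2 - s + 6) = (s - 7)/(s - 6)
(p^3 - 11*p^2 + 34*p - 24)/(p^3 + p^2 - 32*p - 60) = (p^2 - 5*p + 4)/(p^2 + 7*p + 10)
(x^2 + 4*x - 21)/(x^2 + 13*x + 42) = (x - 3)/(x + 6)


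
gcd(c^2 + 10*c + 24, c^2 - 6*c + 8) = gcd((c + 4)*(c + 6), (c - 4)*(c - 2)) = 1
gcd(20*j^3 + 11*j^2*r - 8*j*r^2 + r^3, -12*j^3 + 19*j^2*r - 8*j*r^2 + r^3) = -4*j + r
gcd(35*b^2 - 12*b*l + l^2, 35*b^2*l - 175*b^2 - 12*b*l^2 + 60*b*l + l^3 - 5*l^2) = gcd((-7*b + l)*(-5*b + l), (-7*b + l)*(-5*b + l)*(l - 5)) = 35*b^2 - 12*b*l + l^2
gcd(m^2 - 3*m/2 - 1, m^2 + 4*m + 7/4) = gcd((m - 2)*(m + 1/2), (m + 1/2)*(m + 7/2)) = m + 1/2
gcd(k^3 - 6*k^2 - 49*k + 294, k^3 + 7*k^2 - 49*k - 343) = k^2 - 49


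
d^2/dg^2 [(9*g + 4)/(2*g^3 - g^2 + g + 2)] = 2*((9*g + 4)*(6*g^2 - 2*g + 1)^2 + (-54*g^2 + 18*g - (6*g - 1)*(9*g + 4) - 9)*(2*g^3 - g^2 + g + 2))/(2*g^3 - g^2 + g + 2)^3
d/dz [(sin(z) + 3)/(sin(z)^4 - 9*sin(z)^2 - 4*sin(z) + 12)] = 3*(sin(z)*cos(z)^2 + 6*sin(z) + 2*cos(z)^2 + 2)*cos(z)/((sin(z) - 3)^2*(sin(z) - 1)^2*(sin(z) + 2)^3)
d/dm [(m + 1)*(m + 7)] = 2*m + 8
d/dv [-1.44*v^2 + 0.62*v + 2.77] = 0.62 - 2.88*v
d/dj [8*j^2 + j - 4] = 16*j + 1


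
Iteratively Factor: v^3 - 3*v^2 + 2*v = (v - 1)*(v^2 - 2*v) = (v - 2)*(v - 1)*(v)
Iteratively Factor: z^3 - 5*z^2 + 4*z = (z - 4)*(z^2 - z) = z*(z - 4)*(z - 1)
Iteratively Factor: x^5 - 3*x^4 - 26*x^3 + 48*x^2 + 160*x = (x)*(x^4 - 3*x^3 - 26*x^2 + 48*x + 160) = x*(x + 4)*(x^3 - 7*x^2 + 2*x + 40) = x*(x - 4)*(x + 4)*(x^2 - 3*x - 10) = x*(x - 4)*(x + 2)*(x + 4)*(x - 5)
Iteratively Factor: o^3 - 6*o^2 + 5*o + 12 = (o - 4)*(o^2 - 2*o - 3) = (o - 4)*(o + 1)*(o - 3)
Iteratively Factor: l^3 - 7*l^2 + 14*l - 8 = (l - 2)*(l^2 - 5*l + 4) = (l - 4)*(l - 2)*(l - 1)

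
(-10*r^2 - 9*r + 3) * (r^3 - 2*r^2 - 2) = -10*r^5 + 11*r^4 + 21*r^3 + 14*r^2 + 18*r - 6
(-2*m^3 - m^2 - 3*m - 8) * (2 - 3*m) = 6*m^4 - m^3 + 7*m^2 + 18*m - 16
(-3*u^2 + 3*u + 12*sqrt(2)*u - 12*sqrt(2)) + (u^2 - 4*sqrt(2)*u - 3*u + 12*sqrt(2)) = -2*u^2 + 8*sqrt(2)*u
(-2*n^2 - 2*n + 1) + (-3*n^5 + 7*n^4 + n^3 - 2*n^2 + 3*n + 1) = -3*n^5 + 7*n^4 + n^3 - 4*n^2 + n + 2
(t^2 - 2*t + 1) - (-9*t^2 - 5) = 10*t^2 - 2*t + 6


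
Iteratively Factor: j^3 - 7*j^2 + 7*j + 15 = (j + 1)*(j^2 - 8*j + 15) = (j - 5)*(j + 1)*(j - 3)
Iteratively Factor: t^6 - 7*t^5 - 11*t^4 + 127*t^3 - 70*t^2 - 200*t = (t - 2)*(t^5 - 5*t^4 - 21*t^3 + 85*t^2 + 100*t) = t*(t - 2)*(t^4 - 5*t^3 - 21*t^2 + 85*t + 100) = t*(t - 2)*(t + 4)*(t^3 - 9*t^2 + 15*t + 25) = t*(t - 5)*(t - 2)*(t + 4)*(t^2 - 4*t - 5) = t*(t - 5)*(t - 2)*(t + 1)*(t + 4)*(t - 5)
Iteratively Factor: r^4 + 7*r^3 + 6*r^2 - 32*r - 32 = (r - 2)*(r^3 + 9*r^2 + 24*r + 16) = (r - 2)*(r + 4)*(r^2 + 5*r + 4) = (r - 2)*(r + 1)*(r + 4)*(r + 4)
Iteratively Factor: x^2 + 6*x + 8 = (x + 2)*(x + 4)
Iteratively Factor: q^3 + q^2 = (q + 1)*(q^2) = q*(q + 1)*(q)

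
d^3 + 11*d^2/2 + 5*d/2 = d*(d + 1/2)*(d + 5)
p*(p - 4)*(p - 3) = p^3 - 7*p^2 + 12*p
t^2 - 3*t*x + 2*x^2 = (t - 2*x)*(t - x)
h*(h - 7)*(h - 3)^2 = h^4 - 13*h^3 + 51*h^2 - 63*h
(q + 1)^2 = q^2 + 2*q + 1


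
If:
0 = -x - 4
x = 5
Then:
No Solution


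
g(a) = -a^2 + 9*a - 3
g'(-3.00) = 15.00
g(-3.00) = -39.00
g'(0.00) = 9.00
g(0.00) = -3.00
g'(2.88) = 3.24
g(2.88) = 14.63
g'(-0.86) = 10.72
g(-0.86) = -11.48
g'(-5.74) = 20.48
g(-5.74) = -87.61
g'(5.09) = -1.18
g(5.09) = 16.90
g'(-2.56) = 14.12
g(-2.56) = -32.59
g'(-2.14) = 13.28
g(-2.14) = -26.84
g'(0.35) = 8.30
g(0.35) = 0.03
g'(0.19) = 8.62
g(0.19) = -1.33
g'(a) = 9 - 2*a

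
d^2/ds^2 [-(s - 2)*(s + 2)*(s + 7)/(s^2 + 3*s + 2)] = 36/(s^3 + 3*s^2 + 3*s + 1)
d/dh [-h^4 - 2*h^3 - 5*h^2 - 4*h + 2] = -4*h^3 - 6*h^2 - 10*h - 4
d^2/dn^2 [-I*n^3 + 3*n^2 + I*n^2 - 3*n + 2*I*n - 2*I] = -6*I*n + 6 + 2*I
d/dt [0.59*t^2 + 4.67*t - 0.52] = 1.18*t + 4.67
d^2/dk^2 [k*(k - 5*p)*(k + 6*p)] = 6*k + 2*p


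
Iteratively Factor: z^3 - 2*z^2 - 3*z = (z - 3)*(z^2 + z) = z*(z - 3)*(z + 1)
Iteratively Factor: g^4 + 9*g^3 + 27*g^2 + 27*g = (g + 3)*(g^3 + 6*g^2 + 9*g) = g*(g + 3)*(g^2 + 6*g + 9) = g*(g + 3)^2*(g + 3)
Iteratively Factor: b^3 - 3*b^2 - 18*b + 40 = (b - 2)*(b^2 - b - 20) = (b - 2)*(b + 4)*(b - 5)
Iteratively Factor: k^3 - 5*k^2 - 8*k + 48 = (k + 3)*(k^2 - 8*k + 16) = (k - 4)*(k + 3)*(k - 4)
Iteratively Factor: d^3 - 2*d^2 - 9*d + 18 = (d - 2)*(d^2 - 9) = (d - 2)*(d + 3)*(d - 3)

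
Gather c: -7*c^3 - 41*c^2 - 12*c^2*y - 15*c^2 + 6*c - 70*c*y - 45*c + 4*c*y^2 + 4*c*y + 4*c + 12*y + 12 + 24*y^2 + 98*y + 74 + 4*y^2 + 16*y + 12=-7*c^3 + c^2*(-12*y - 56) + c*(4*y^2 - 66*y - 35) + 28*y^2 + 126*y + 98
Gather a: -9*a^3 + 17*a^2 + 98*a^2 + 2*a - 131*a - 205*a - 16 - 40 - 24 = -9*a^3 + 115*a^2 - 334*a - 80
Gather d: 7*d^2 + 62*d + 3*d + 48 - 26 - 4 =7*d^2 + 65*d + 18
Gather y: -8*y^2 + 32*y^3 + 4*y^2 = 32*y^3 - 4*y^2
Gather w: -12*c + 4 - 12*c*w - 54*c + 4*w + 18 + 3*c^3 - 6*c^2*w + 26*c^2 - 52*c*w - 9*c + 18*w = 3*c^3 + 26*c^2 - 75*c + w*(-6*c^2 - 64*c + 22) + 22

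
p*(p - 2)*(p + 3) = p^3 + p^2 - 6*p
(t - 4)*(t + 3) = t^2 - t - 12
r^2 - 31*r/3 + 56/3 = (r - 8)*(r - 7/3)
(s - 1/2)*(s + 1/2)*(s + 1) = s^3 + s^2 - s/4 - 1/4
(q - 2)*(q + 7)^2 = q^3 + 12*q^2 + 21*q - 98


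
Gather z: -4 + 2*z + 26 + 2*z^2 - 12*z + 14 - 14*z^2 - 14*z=-12*z^2 - 24*z + 36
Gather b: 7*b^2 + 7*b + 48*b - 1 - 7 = 7*b^2 + 55*b - 8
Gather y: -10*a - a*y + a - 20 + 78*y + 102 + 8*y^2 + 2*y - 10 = -9*a + 8*y^2 + y*(80 - a) + 72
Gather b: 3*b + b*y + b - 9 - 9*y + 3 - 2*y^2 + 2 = b*(y + 4) - 2*y^2 - 9*y - 4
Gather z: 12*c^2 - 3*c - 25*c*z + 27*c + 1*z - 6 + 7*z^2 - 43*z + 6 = 12*c^2 + 24*c + 7*z^2 + z*(-25*c - 42)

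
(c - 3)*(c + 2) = c^2 - c - 6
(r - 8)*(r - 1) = r^2 - 9*r + 8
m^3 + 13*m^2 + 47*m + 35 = (m + 1)*(m + 5)*(m + 7)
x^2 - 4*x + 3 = (x - 3)*(x - 1)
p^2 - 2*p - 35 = (p - 7)*(p + 5)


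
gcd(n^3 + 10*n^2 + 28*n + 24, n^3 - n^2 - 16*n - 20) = n^2 + 4*n + 4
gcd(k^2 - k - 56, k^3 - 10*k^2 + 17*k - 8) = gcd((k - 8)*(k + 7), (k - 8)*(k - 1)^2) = k - 8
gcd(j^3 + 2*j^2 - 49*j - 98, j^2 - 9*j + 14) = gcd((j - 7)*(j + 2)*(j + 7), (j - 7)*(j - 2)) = j - 7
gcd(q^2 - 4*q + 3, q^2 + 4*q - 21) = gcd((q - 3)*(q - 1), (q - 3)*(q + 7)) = q - 3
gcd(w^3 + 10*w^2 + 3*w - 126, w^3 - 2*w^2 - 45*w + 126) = w^2 + 4*w - 21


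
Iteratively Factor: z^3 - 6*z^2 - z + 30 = (z - 5)*(z^2 - z - 6) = (z - 5)*(z - 3)*(z + 2)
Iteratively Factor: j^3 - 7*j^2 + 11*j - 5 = (j - 1)*(j^2 - 6*j + 5) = (j - 1)^2*(j - 5)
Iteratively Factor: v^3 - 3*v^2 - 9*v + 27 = (v + 3)*(v^2 - 6*v + 9) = (v - 3)*(v + 3)*(v - 3)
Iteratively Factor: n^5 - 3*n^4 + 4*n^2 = (n)*(n^4 - 3*n^3 + 4*n) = n*(n + 1)*(n^3 - 4*n^2 + 4*n) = n*(n - 2)*(n + 1)*(n^2 - 2*n) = n*(n - 2)^2*(n + 1)*(n)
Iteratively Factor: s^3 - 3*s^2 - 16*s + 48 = (s + 4)*(s^2 - 7*s + 12) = (s - 4)*(s + 4)*(s - 3)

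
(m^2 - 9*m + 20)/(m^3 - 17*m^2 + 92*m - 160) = 1/(m - 8)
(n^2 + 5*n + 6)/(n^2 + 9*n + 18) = (n + 2)/(n + 6)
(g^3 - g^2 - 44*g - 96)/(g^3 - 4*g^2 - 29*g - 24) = (g + 4)/(g + 1)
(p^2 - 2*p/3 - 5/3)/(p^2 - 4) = (3*p^2 - 2*p - 5)/(3*(p^2 - 4))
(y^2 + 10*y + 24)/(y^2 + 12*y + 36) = (y + 4)/(y + 6)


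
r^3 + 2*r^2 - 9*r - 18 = (r - 3)*(r + 2)*(r + 3)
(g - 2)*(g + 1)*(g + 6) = g^3 + 5*g^2 - 8*g - 12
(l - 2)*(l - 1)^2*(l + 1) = l^4 - 3*l^3 + l^2 + 3*l - 2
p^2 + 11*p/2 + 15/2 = (p + 5/2)*(p + 3)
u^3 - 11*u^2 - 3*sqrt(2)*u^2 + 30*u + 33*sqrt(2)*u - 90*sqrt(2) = (u - 6)*(u - 5)*(u - 3*sqrt(2))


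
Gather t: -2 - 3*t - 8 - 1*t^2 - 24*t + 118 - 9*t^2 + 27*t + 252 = 360 - 10*t^2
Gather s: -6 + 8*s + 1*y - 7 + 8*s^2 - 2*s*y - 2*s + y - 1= 8*s^2 + s*(6 - 2*y) + 2*y - 14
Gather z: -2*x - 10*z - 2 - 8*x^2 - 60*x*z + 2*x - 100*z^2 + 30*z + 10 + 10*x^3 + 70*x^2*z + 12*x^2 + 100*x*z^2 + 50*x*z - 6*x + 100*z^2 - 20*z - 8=10*x^3 + 4*x^2 + 100*x*z^2 - 6*x + z*(70*x^2 - 10*x)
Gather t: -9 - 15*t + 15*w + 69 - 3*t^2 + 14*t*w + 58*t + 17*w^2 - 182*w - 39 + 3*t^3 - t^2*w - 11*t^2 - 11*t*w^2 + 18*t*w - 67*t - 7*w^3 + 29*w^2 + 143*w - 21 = 3*t^3 + t^2*(-w - 14) + t*(-11*w^2 + 32*w - 24) - 7*w^3 + 46*w^2 - 24*w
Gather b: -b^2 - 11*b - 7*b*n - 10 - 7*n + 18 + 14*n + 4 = -b^2 + b*(-7*n - 11) + 7*n + 12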